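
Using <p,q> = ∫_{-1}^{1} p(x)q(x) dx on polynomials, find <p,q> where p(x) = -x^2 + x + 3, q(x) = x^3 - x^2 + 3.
<p,q> = 74/5

Expand the product: p(x)·q(x) = -x^5 + 2*x^4 + 2*x^3 - 6*x^2 + 3*x + 9.
∫_{-1}^{1} of each monomial x^k gives [2/(k+1) if k even, 0 if k odd]. Integrating term-by-term (or equivalently evaluating the antiderivative F(x) = -x^6/6 + 2*x^5/5 + x^4/2 - 2*x^3 + 3*x^2/2 + 9*x at the endpoints):
  F(1) − F(−1) = 277/30 − (-167/30) = 74/5.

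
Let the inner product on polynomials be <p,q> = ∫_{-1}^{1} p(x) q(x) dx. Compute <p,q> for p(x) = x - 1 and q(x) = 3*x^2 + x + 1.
<p,q> = -10/3

Expand the product: p(x)·q(x) = 3*x^3 - 2*x^2 - 1.
∫_{-1}^{1} of each monomial x^k gives [2/(k+1) if k even, 0 if k odd]. Integrating term-by-term (or equivalently evaluating the antiderivative F(x) = 3*x^4/4 - 2*x^3/3 - x at the endpoints):
  F(1) − F(−1) = -11/12 − (29/12) = -10/3.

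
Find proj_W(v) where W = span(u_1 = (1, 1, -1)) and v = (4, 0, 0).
proj_W(v) = (4/3, 4/3, -4/3)

Set up U = [u_1 | ... | u_1] ∈ R^(3×1). The projector onto W = col(U) is P = U (U^T U)^(-1) U^T.
Compute U^T U =
  [3],
and U^T v = (4).
Solve U^T U · c = U^T v for the coefficients: c = (4/3). The projection is proj_W(v) = U c.
Check: (v - proj_W(v)) · u_1 = 0  (should be 0).
Result: proj_W(v) = (4/3, 4/3, -4/3).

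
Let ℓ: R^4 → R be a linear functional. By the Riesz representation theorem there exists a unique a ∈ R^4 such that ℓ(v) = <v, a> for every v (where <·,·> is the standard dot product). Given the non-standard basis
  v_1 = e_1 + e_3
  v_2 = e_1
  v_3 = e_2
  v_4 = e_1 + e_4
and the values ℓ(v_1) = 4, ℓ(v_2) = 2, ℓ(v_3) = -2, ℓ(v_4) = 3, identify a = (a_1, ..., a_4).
a = (2, -2, 2, 1)

Write a = (a_1, ..., a_4) in the standard basis. For each basis vector v_i, ℓ(v_i) = <v_i, a> is a linear equation in the a_j's. Collect the n equations into a matrix system V a = ℓ, where row i of V is v_i (expressed in the standard basis). Since V is invertible (lower-triangular with 1s on the diagonal, up to permutation), solve by back-substitution:
  V =
[[1, 0, 1, 0],
 [1, 0, 0, 0],
 [0, 1, 0, 0],
 [1, 0, 0, 1]]
  V a = (4, 2, -2, 3)
Solving gives a = (2, -2, 2, 1).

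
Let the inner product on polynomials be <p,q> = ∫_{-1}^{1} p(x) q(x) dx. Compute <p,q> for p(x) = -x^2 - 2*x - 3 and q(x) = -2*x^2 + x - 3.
<p,q> = 352/15

Expand the product: p(x)·q(x) = 2*x^4 + 3*x^3 + 7*x^2 + 3*x + 9.
∫_{-1}^{1} of each monomial x^k gives [2/(k+1) if k even, 0 if k odd]. Integrating term-by-term (or equivalently evaluating the antiderivative F(x) = 2*x^5/5 + 3*x^4/4 + 7*x^3/3 + 3*x^2/2 + 9*x at the endpoints):
  F(1) − F(−1) = 839/60 − (-569/60) = 352/15.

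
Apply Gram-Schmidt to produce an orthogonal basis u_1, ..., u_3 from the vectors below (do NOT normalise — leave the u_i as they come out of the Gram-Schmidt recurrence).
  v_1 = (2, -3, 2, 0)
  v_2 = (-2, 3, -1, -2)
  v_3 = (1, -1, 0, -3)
Orthogonal basis:
  u_1 = (2, -3, 2, 0)
  u_2 = (-4/17, 6/17, 13/17, -2)
  u_3 = (55/81, -14/27, -118/81, -59/81)

Apply the Gram-Schmidt recurrence
  u_1 = v_1
  u_i = v_i − Σ_{j<i} ((v_i · u_j) / (u_j · u_j)) · u_j.

Step by step this gives:
  u_1 = (2, -3, 2, 0)
  u_2 = (-4/17, 6/17, 13/17, -2)
  u_3 = (55/81, -14/27, -118/81, -59/81)

Orthogonality check:
  u_2 · u_1 = 0 (should be 0)
  u_3 · u_1 = 0 (should be 0)
  u_3 · u_2 = 0 (should be 0)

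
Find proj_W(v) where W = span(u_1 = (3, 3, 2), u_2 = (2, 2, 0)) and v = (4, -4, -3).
proj_W(v) = (0, 0, -3)

Set up U = [u_1 | ... | u_2] ∈ R^(3×2). The projector onto W = col(U) is P = U (U^T U)^(-1) U^T.
Compute U^T U =
  [22, 12]
  [12, 8],
and U^T v = (-6, 0).
Solve U^T U · c = U^T v for the coefficients: c = (-3/2, 9/4). The projection is proj_W(v) = U c.
Check: (v - proj_W(v)) · u_1 = 0  (should be 0).
Check: (v - proj_W(v)) · u_2 = 0  (should be 0).
Result: proj_W(v) = (0, 0, -3).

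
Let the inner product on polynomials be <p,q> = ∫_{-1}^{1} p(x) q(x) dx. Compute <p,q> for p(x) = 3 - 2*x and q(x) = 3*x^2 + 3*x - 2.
<p,q> = -10

Expand the product: p(x)·q(x) = -6*x^3 + 3*x^2 + 13*x - 6.
∫_{-1}^{1} of each monomial x^k gives [2/(k+1) if k even, 0 if k odd]. Integrating term-by-term (or equivalently evaluating the antiderivative F(x) = -3*x^4/2 + x^3 + 13*x^2/2 - 6*x at the endpoints):
  F(1) − F(−1) = 0 − (10) = -10.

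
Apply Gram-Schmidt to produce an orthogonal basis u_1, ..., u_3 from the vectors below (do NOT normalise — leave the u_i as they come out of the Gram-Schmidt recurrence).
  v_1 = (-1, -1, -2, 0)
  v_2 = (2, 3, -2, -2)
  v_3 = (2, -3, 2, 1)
Orthogonal basis:
  u_1 = (-1, -1, -2, 0)
  u_2 = (11/6, 17/6, -7/3, -2)
  u_3 = (314/125, -242/125, -36/125, -13/125)

Apply the Gram-Schmidt recurrence
  u_1 = v_1
  u_i = v_i − Σ_{j<i} ((v_i · u_j) / (u_j · u_j)) · u_j.

Step by step this gives:
  u_1 = (-1, -1, -2, 0)
  u_2 = (11/6, 17/6, -7/3, -2)
  u_3 = (314/125, -242/125, -36/125, -13/125)

Orthogonality check:
  u_2 · u_1 = 0 (should be 0)
  u_3 · u_1 = 0 (should be 0)
  u_3 · u_2 = 0 (should be 0)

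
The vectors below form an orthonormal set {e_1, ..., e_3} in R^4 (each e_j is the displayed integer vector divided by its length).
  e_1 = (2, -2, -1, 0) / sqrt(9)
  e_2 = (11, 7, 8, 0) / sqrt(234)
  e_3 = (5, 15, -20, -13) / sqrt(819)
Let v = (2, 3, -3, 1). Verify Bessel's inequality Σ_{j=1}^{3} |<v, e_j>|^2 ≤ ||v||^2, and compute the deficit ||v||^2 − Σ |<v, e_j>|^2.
Σ |<v, e_j>|^2 = 201/14; ||v||^2 = 23; deficit = 121/14

Write each e_j = u_j / sqrt(<u_j, u_j>) where u_j is the displayed integer vector. Then <v, e_j> = <v, u_j> / sqrt(<u_j, u_j>), so |<v, e_j>|^2 = <v, u_j>^2 / <u_j, u_j>.
Coefficients: <v, e_1> = 1/sqrt(9), <v, e_2> = 19/sqrt(234), <v, e_3> = 102/sqrt(819).
Square and sum: Σ |<v, e_j>|^2 = 201/14.
Compute ||v||^2 = v·v = 23.
Deficit = 23 − 201/14 = 121/14 ≥ 0, confirming Bessel's inequality. (The deficit equals ||v − Σ <v,e_j> e_j||^2, the squared distance from v to span{e_j}.)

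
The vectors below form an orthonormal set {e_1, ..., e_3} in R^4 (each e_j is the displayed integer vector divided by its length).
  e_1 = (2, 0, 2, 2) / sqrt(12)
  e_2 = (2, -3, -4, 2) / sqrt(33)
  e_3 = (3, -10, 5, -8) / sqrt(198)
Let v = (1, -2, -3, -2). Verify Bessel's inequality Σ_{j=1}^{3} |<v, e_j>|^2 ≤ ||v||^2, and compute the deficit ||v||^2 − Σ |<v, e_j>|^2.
Σ |<v, e_j>|^2 = 16; ||v||^2 = 18; deficit = 2

Write each e_j = u_j / sqrt(<u_j, u_j>) where u_j is the displayed integer vector. Then <v, e_j> = <v, u_j> / sqrt(<u_j, u_j>), so |<v, e_j>|^2 = <v, u_j>^2 / <u_j, u_j>.
Coefficients: <v, e_1> = -8/sqrt(12), <v, e_2> = 16/sqrt(33), <v, e_3> = 24/sqrt(198).
Square and sum: Σ |<v, e_j>|^2 = 16.
Compute ||v||^2 = v·v = 18.
Deficit = 18 − 16 = 2 ≥ 0, confirming Bessel's inequality. (The deficit equals ||v − Σ <v,e_j> e_j||^2, the squared distance from v to span{e_j}.)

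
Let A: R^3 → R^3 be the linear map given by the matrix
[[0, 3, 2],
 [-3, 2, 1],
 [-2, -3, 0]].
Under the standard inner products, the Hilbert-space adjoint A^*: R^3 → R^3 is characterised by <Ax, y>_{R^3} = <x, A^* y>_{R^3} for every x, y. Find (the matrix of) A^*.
A^* = A^T =
[[0, -3, -2],
 [3, 2, -3],
 [2, 1, 0]]

For real matrices with standard dot products, the defining identity <Ax, y> = <x, A^* y> gives (Ax)^T y = x^T (A^*) y, i.e. x^T A^T y = x^T (A^*) y. Since this holds for all x, y, we must have A^* = A^T. Therefore
A^* =
[[0, -3, -2],
 [3, 2, -3],
 [2, 1, 0]].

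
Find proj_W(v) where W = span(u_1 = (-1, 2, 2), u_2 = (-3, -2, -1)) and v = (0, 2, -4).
proj_W(v) = (92/117, -88/117, -100/117)

Set up U = [u_1 | ... | u_2] ∈ R^(3×2). The projector onto W = col(U) is P = U (U^T U)^(-1) U^T.
Compute U^T U =
  [9, -3]
  [-3, 14],
and U^T v = (-4, 0).
Solve U^T U · c = U^T v for the coefficients: c = (-56/117, -4/39). The projection is proj_W(v) = U c.
Check: (v - proj_W(v)) · u_1 = 0  (should be 0).
Check: (v - proj_W(v)) · u_2 = 0  (should be 0).
Result: proj_W(v) = (92/117, -88/117, -100/117).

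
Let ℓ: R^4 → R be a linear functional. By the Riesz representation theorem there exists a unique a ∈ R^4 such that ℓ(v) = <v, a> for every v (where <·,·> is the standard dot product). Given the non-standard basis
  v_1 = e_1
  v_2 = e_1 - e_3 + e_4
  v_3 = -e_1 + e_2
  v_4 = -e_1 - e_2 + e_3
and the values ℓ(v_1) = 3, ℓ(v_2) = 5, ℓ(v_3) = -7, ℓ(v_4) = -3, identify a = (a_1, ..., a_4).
a = (3, -4, -4, -2)

Write a = (a_1, ..., a_4) in the standard basis. For each basis vector v_i, ℓ(v_i) = <v_i, a> is a linear equation in the a_j's. Collect the n equations into a matrix system V a = ℓ, where row i of V is v_i (expressed in the standard basis). Since V is invertible (lower-triangular with 1s on the diagonal, up to permutation), solve by back-substitution:
  V =
[[1, 0, 0, 0],
 [1, 0, -1, 1],
 [-1, 1, 0, 0],
 [-1, -1, 1, 0]]
  V a = (3, 5, -7, -3)
Solving gives a = (3, -4, -4, -2).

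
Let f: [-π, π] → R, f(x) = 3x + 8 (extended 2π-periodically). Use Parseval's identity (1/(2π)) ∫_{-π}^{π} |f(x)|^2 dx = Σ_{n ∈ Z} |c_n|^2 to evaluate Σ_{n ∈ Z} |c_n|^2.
Σ |c_n|^2 = 3π^2 + 64

Expand and integrate term by term over [-π, π]:
  ∫ (3x)^2 dx = 9·(2π^3/3); ∫ 2·3·(8)·x dx = 0 (odd integrand); ∫ 8^2 dx = 64·2π.
So (1/(2π)) ∫_{-π}^{π} (3x + 8)^2 dx = 9π^2/3 + 64 = 3π^2 + 64.
Parseval ⇒ Σ |c_n|^2 = 3π^2 + 64.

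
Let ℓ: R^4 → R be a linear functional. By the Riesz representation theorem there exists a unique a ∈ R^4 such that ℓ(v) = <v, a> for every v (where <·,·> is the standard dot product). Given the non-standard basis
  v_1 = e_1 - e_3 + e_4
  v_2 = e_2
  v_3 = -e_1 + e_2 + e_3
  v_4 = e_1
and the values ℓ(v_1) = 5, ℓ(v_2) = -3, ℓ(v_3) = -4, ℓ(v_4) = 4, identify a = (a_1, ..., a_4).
a = (4, -3, 3, 4)

Write a = (a_1, ..., a_4) in the standard basis. For each basis vector v_i, ℓ(v_i) = <v_i, a> is a linear equation in the a_j's. Collect the n equations into a matrix system V a = ℓ, where row i of V is v_i (expressed in the standard basis). Since V is invertible (lower-triangular with 1s on the diagonal, up to permutation), solve by back-substitution:
  V =
[[1, 0, -1, 1],
 [0, 1, 0, 0],
 [-1, 1, 1, 0],
 [1, 0, 0, 0]]
  V a = (5, -3, -4, 4)
Solving gives a = (4, -3, 3, 4).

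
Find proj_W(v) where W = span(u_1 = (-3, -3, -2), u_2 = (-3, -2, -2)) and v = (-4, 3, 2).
proj_W(v) = (-24/13, 3, -16/13)

Set up U = [u_1 | ... | u_2] ∈ R^(3×2). The projector onto W = col(U) is P = U (U^T U)^(-1) U^T.
Compute U^T U =
  [22, 19]
  [19, 17],
and U^T v = (-1, 2).
Solve U^T U · c = U^T v for the coefficients: c = (-55/13, 63/13). The projection is proj_W(v) = U c.
Check: (v - proj_W(v)) · u_1 = 0  (should be 0).
Check: (v - proj_W(v)) · u_2 = 0  (should be 0).
Result: proj_W(v) = (-24/13, 3, -16/13).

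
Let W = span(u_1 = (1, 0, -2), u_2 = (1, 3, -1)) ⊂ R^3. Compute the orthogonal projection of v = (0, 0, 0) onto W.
proj_W(v) = (0, 0, 0)

Set up U = [u_1 | ... | u_2] ∈ R^(3×2). The projector onto W = col(U) is P = U (U^T U)^(-1) U^T.
Compute U^T U =
  [5, 3]
  [3, 11],
and U^T v = (0, 0).
Solve U^T U · c = U^T v for the coefficients: c = (0, 0). The projection is proj_W(v) = U c.
Check: (v - proj_W(v)) · u_1 = 0  (should be 0).
Check: (v - proj_W(v)) · u_2 = 0  (should be 0).
Result: proj_W(v) = (0, 0, 0).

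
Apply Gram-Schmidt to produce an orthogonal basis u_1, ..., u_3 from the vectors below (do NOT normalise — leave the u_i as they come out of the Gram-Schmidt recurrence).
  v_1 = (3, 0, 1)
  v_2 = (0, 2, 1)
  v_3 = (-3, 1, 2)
Orthogonal basis:
  u_1 = (3, 0, 1)
  u_2 = (-3/10, 2, 9/10)
  u_3 = (-30/49, -45/49, 90/49)

Apply the Gram-Schmidt recurrence
  u_1 = v_1
  u_i = v_i − Σ_{j<i} ((v_i · u_j) / (u_j · u_j)) · u_j.

Step by step this gives:
  u_1 = (3, 0, 1)
  u_2 = (-3/10, 2, 9/10)
  u_3 = (-30/49, -45/49, 90/49)

Orthogonality check:
  u_2 · u_1 = 0 (should be 0)
  u_3 · u_1 = 0 (should be 0)
  u_3 · u_2 = 0 (should be 0)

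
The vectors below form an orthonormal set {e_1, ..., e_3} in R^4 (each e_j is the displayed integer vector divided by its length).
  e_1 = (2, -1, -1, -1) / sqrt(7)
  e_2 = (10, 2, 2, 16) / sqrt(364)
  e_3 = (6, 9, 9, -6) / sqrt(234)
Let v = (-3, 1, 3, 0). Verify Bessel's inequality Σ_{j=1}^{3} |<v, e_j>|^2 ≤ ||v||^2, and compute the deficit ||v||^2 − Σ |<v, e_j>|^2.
Σ |<v, e_j>|^2 = 17; ||v||^2 = 19; deficit = 2

Write each e_j = u_j / sqrt(<u_j, u_j>) where u_j is the displayed integer vector. Then <v, e_j> = <v, u_j> / sqrt(<u_j, u_j>), so |<v, e_j>|^2 = <v, u_j>^2 / <u_j, u_j>.
Coefficients: <v, e_1> = -10/sqrt(7), <v, e_2> = -22/sqrt(364), <v, e_3> = 18/sqrt(234).
Square and sum: Σ |<v, e_j>|^2 = 17.
Compute ||v||^2 = v·v = 19.
Deficit = 19 − 17 = 2 ≥ 0, confirming Bessel's inequality. (The deficit equals ||v − Σ <v,e_j> e_j||^2, the squared distance from v to span{e_j}.)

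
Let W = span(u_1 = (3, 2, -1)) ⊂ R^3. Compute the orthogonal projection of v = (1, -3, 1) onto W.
proj_W(v) = (-6/7, -4/7, 2/7)

Set up U = [u_1 | ... | u_1] ∈ R^(3×1). The projector onto W = col(U) is P = U (U^T U)^(-1) U^T.
Compute U^T U =
  [14],
and U^T v = (-4).
Solve U^T U · c = U^T v for the coefficients: c = (-2/7). The projection is proj_W(v) = U c.
Check: (v - proj_W(v)) · u_1 = 0  (should be 0).
Result: proj_W(v) = (-6/7, -4/7, 2/7).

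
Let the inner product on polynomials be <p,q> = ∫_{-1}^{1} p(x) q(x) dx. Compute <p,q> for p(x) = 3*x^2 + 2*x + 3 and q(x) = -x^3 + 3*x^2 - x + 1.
<p,q> = 232/15

Expand the product: p(x)·q(x) = -3*x^5 + 7*x^4 + 10*x^2 - x + 3.
∫_{-1}^{1} of each monomial x^k gives [2/(k+1) if k even, 0 if k odd]. Integrating term-by-term (or equivalently evaluating the antiderivative F(x) = -x^6/2 + 7*x^5/5 + 10*x^3/3 - x^2/2 + 3*x at the endpoints):
  F(1) − F(−1) = 101/15 − (-131/15) = 232/15.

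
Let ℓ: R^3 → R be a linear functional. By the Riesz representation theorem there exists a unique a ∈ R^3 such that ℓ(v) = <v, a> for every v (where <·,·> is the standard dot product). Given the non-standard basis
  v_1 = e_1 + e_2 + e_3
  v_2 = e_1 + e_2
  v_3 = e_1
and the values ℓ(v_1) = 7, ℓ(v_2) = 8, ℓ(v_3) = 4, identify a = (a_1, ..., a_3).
a = (4, 4, -1)

Write a = (a_1, ..., a_3) in the standard basis. For each basis vector v_i, ℓ(v_i) = <v_i, a> is a linear equation in the a_j's. Collect the n equations into a matrix system V a = ℓ, where row i of V is v_i (expressed in the standard basis). Since V is invertible (lower-triangular with 1s on the diagonal, up to permutation), solve by back-substitution:
  V =
[[1, 1, 1],
 [1, 1, 0],
 [1, 0, 0]]
  V a = (7, 8, 4)
Solving gives a = (4, 4, -1).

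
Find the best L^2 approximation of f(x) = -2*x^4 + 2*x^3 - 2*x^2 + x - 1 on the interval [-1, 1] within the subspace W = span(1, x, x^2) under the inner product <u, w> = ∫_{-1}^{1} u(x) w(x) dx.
g(x) = -26*x^2/7 + 11*x/5 - 29/35

The best approximation g ∈ W is the orthogonal projection of f onto W. Writing g = a_0 + a_1 x + a_2 x^2, the coefficients solve the normal equations G · a = b where
  G_{ij} = <φ_i, φ_j> and b_i = <f, φ_i>, with φ_0 = 1, φ_1 = x, φ_2 = x^2.
G =
  [2, 0, 2/3]
  [0, 2/3, 0]
  [2/3, 0, 2/5],
b = (-62/15, 22/15, -214/105).
Solving gives a_0 = -29/35, a_1 = 11/5, a_2 = -26/7, so
  g(x) = -26*x^2/7 + 11*x/5 - 29/35.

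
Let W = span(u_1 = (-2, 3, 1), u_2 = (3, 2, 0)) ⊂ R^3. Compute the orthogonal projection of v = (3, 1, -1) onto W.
proj_W(v) = (283/91, 76/91, -2/7)

Set up U = [u_1 | ... | u_2] ∈ R^(3×2). The projector onto W = col(U) is P = U (U^T U)^(-1) U^T.
Compute U^T U =
  [14, 0]
  [0, 13],
and U^T v = (-4, 11).
Solve U^T U · c = U^T v for the coefficients: c = (-2/7, 11/13). The projection is proj_W(v) = U c.
Check: (v - proj_W(v)) · u_1 = 0  (should be 0).
Check: (v - proj_W(v)) · u_2 = 0  (should be 0).
Result: proj_W(v) = (283/91, 76/91, -2/7).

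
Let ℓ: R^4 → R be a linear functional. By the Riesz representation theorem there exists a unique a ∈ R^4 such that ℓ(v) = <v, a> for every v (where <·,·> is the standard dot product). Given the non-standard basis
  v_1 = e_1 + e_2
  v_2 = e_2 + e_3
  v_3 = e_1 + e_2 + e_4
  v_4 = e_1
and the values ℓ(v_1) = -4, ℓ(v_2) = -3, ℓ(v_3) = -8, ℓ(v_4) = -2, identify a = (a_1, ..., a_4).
a = (-2, -2, -1, -4)

Write a = (a_1, ..., a_4) in the standard basis. For each basis vector v_i, ℓ(v_i) = <v_i, a> is a linear equation in the a_j's. Collect the n equations into a matrix system V a = ℓ, where row i of V is v_i (expressed in the standard basis). Since V is invertible (lower-triangular with 1s on the diagonal, up to permutation), solve by back-substitution:
  V =
[[1, 1, 0, 0],
 [0, 1, 1, 0],
 [1, 1, 0, 1],
 [1, 0, 0, 0]]
  V a = (-4, -3, -8, -2)
Solving gives a = (-2, -2, -1, -4).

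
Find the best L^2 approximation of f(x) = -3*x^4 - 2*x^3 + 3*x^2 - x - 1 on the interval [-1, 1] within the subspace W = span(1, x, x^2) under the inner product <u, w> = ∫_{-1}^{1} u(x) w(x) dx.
g(x) = 3*x^2/7 - 11*x/5 - 26/35

The best approximation g ∈ W is the orthogonal projection of f onto W. Writing g = a_0 + a_1 x + a_2 x^2, the coefficients solve the normal equations G · a = b where
  G_{ij} = <φ_i, φ_j> and b_i = <f, φ_i>, with φ_0 = 1, φ_1 = x, φ_2 = x^2.
G =
  [2, 0, 2/3]
  [0, 2/3, 0]
  [2/3, 0, 2/5],
b = (-6/5, -22/15, -34/105).
Solving gives a_0 = -26/35, a_1 = -11/5, a_2 = 3/7, so
  g(x) = 3*x^2/7 - 11*x/5 - 26/35.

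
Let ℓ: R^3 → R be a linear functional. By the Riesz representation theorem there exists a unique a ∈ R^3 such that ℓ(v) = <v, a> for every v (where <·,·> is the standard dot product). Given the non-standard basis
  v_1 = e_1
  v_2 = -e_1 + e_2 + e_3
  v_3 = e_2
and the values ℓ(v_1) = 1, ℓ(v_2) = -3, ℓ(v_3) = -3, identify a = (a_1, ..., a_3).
a = (1, -3, 1)

Write a = (a_1, ..., a_3) in the standard basis. For each basis vector v_i, ℓ(v_i) = <v_i, a> is a linear equation in the a_j's. Collect the n equations into a matrix system V a = ℓ, where row i of V is v_i (expressed in the standard basis). Since V is invertible (lower-triangular with 1s on the diagonal, up to permutation), solve by back-substitution:
  V =
[[1, 0, 0],
 [-1, 1, 1],
 [0, 1, 0]]
  V a = (1, -3, -3)
Solving gives a = (1, -3, 1).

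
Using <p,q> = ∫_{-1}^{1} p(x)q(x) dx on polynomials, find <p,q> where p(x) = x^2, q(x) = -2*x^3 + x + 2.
<p,q> = 4/3

Expand the product: p(x)·q(x) = -2*x^5 + x^3 + 2*x^2.
∫_{-1}^{1} of each monomial x^k gives [2/(k+1) if k even, 0 if k odd]. Integrating term-by-term (or equivalently evaluating the antiderivative F(x) = -x^6/3 + x^4/4 + 2*x^3/3 at the endpoints):
  F(1) − F(−1) = 7/12 − (-3/4) = 4/3.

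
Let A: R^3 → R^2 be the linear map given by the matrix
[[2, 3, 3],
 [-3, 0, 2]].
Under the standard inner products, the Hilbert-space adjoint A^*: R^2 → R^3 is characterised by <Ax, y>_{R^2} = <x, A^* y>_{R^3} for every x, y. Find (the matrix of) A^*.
A^* = A^T =
[[2, -3],
 [3, 0],
 [3, 2]]

For real matrices with standard dot products, the defining identity <Ax, y> = <x, A^* y> gives (Ax)^T y = x^T (A^*) y, i.e. x^T A^T y = x^T (A^*) y. Since this holds for all x, y, we must have A^* = A^T. Therefore
A^* =
[[2, -3],
 [3, 0],
 [3, 2]].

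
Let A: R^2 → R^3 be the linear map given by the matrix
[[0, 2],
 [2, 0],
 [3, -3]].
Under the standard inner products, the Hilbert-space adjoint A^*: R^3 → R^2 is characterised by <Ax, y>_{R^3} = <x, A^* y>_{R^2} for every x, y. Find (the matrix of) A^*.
A^* = A^T =
[[0, 2, 3],
 [2, 0, -3]]

For real matrices with standard dot products, the defining identity <Ax, y> = <x, A^* y> gives (Ax)^T y = x^T (A^*) y, i.e. x^T A^T y = x^T (A^*) y. Since this holds for all x, y, we must have A^* = A^T. Therefore
A^* =
[[0, 2, 3],
 [2, 0, -3]].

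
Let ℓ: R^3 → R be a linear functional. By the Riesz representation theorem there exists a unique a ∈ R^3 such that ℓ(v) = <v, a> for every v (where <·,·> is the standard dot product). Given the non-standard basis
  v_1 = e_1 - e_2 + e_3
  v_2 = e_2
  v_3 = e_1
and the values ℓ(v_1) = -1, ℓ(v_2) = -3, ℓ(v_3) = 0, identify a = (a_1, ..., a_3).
a = (0, -3, -4)

Write a = (a_1, ..., a_3) in the standard basis. For each basis vector v_i, ℓ(v_i) = <v_i, a> is a linear equation in the a_j's. Collect the n equations into a matrix system V a = ℓ, where row i of V is v_i (expressed in the standard basis). Since V is invertible (lower-triangular with 1s on the diagonal, up to permutation), solve by back-substitution:
  V =
[[1, -1, 1],
 [0, 1, 0],
 [1, 0, 0]]
  V a = (-1, -3, 0)
Solving gives a = (0, -3, -4).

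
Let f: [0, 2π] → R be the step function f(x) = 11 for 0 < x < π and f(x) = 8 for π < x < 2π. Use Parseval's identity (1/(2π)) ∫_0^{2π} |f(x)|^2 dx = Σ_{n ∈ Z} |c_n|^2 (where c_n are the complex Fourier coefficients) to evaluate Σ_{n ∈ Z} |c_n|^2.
Σ |c_n|^2 = 185/2

Parseval equates the L^2 energy of f (normalised by 1/(2π)) with the ℓ^2 sum of its Fourier coefficients: (1/(2π)) ∫_0^{2π} |f|^2 = Σ |c_n|^2.
Compute the left side: (1/(2π)) [∫_0^π 11^2 dx + ∫_π^{2π} 8^2 dx] = (1/(2π)) · (121π + 64π) = (121 + 64)/2 = 185/2.
So Σ_{n ∈ Z} |c_n|^2 = 185/2.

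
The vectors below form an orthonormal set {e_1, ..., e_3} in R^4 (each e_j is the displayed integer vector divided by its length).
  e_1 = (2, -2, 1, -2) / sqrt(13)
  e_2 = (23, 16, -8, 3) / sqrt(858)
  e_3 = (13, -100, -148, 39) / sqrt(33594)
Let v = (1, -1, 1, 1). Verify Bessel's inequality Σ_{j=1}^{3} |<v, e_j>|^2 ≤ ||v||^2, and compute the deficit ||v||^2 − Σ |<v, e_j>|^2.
Σ |<v, e_j>|^2 = 355/509; ||v||^2 = 4; deficit = 1681/509

Write each e_j = u_j / sqrt(<u_j, u_j>) where u_j is the displayed integer vector. Then <v, e_j> = <v, u_j> / sqrt(<u_j, u_j>), so |<v, e_j>|^2 = <v, u_j>^2 / <u_j, u_j>.
Coefficients: <v, e_1> = 3/sqrt(13), <v, e_2> = 2/sqrt(858), <v, e_3> = 4/sqrt(33594).
Square and sum: Σ |<v, e_j>|^2 = 355/509.
Compute ||v||^2 = v·v = 4.
Deficit = 4 − 355/509 = 1681/509 ≥ 0, confirming Bessel's inequality. (The deficit equals ||v − Σ <v,e_j> e_j||^2, the squared distance from v to span{e_j}.)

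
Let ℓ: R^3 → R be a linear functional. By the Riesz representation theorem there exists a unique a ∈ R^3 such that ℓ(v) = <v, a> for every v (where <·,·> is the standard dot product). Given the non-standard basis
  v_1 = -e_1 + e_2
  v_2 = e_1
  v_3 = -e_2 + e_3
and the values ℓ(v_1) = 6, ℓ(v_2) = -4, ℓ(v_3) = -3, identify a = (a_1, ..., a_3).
a = (-4, 2, -1)

Write a = (a_1, ..., a_3) in the standard basis. For each basis vector v_i, ℓ(v_i) = <v_i, a> is a linear equation in the a_j's. Collect the n equations into a matrix system V a = ℓ, where row i of V is v_i (expressed in the standard basis). Since V is invertible (lower-triangular with 1s on the diagonal, up to permutation), solve by back-substitution:
  V =
[[-1, 1, 0],
 [1, 0, 0],
 [0, -1, 1]]
  V a = (6, -4, -3)
Solving gives a = (-4, 2, -1).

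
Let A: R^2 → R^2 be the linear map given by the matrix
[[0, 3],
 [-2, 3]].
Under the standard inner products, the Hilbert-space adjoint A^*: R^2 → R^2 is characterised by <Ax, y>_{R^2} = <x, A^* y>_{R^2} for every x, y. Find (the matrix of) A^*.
A^* = A^T =
[[0, -2],
 [3, 3]]

For real matrices with standard dot products, the defining identity <Ax, y> = <x, A^* y> gives (Ax)^T y = x^T (A^*) y, i.e. x^T A^T y = x^T (A^*) y. Since this holds for all x, y, we must have A^* = A^T. Therefore
A^* =
[[0, -2],
 [3, 3]].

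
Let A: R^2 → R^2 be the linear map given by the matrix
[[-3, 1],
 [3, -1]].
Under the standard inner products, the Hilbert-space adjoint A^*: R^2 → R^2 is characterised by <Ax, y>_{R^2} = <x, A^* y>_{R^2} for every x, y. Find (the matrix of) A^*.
A^* = A^T =
[[-3, 3],
 [1, -1]]

For real matrices with standard dot products, the defining identity <Ax, y> = <x, A^* y> gives (Ax)^T y = x^T (A^*) y, i.e. x^T A^T y = x^T (A^*) y. Since this holds for all x, y, we must have A^* = A^T. Therefore
A^* =
[[-3, 3],
 [1, -1]].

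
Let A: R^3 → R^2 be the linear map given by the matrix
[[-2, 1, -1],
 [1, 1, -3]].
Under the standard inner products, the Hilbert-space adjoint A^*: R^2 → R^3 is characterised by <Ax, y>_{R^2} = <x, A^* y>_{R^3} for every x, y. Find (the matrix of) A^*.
A^* = A^T =
[[-2, 1],
 [1, 1],
 [-1, -3]]

For real matrices with standard dot products, the defining identity <Ax, y> = <x, A^* y> gives (Ax)^T y = x^T (A^*) y, i.e. x^T A^T y = x^T (A^*) y. Since this holds for all x, y, we must have A^* = A^T. Therefore
A^* =
[[-2, 1],
 [1, 1],
 [-1, -3]].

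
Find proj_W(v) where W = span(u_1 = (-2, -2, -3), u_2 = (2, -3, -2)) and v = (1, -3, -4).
proj_W(v) = (2/3, -11/3, -10/3)

Set up U = [u_1 | ... | u_2] ∈ R^(3×2). The projector onto W = col(U) is P = U (U^T U)^(-1) U^T.
Compute U^T U =
  [17, 8]
  [8, 17],
and U^T v = (16, 19).
Solve U^T U · c = U^T v for the coefficients: c = (8/15, 13/15). The projection is proj_W(v) = U c.
Check: (v - proj_W(v)) · u_1 = 0  (should be 0).
Check: (v - proj_W(v)) · u_2 = 0  (should be 0).
Result: proj_W(v) = (2/3, -11/3, -10/3).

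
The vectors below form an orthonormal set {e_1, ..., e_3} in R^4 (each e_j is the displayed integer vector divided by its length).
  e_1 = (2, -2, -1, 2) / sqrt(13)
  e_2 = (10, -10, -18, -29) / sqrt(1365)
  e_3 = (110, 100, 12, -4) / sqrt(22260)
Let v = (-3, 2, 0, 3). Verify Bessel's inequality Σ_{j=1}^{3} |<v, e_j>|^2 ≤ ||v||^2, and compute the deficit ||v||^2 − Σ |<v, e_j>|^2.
Σ |<v, e_j>|^2 = 842/53; ||v||^2 = 22; deficit = 324/53

Write each e_j = u_j / sqrt(<u_j, u_j>) where u_j is the displayed integer vector. Then <v, e_j> = <v, u_j> / sqrt(<u_j, u_j>), so |<v, e_j>|^2 = <v, u_j>^2 / <u_j, u_j>.
Coefficients: <v, e_1> = -4/sqrt(13), <v, e_2> = -137/sqrt(1365), <v, e_3> = -142/sqrt(22260).
Square and sum: Σ |<v, e_j>|^2 = 842/53.
Compute ||v||^2 = v·v = 22.
Deficit = 22 − 842/53 = 324/53 ≥ 0, confirming Bessel's inequality. (The deficit equals ||v − Σ <v,e_j> e_j||^2, the squared distance from v to span{e_j}.)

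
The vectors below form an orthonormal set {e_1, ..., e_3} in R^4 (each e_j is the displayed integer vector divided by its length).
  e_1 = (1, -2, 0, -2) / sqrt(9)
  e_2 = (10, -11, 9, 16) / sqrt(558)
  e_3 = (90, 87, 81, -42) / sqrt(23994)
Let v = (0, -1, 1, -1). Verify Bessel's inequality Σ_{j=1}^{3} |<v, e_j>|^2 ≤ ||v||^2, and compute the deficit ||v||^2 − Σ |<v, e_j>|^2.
Σ |<v, e_j>|^2 = 80/43; ||v||^2 = 3; deficit = 49/43

Write each e_j = u_j / sqrt(<u_j, u_j>) where u_j is the displayed integer vector. Then <v, e_j> = <v, u_j> / sqrt(<u_j, u_j>), so |<v, e_j>|^2 = <v, u_j>^2 / <u_j, u_j>.
Coefficients: <v, e_1> = 4/sqrt(9), <v, e_2> = 4/sqrt(558), <v, e_3> = 36/sqrt(23994).
Square and sum: Σ |<v, e_j>|^2 = 80/43.
Compute ||v||^2 = v·v = 3.
Deficit = 3 − 80/43 = 49/43 ≥ 0, confirming Bessel's inequality. (The deficit equals ||v − Σ <v,e_j> e_j||^2, the squared distance from v to span{e_j}.)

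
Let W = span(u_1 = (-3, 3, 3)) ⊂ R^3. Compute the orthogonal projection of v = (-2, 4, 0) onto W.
proj_W(v) = (-2, 2, 2)

Set up U = [u_1 | ... | u_1] ∈ R^(3×1). The projector onto W = col(U) is P = U (U^T U)^(-1) U^T.
Compute U^T U =
  [27],
and U^T v = (18).
Solve U^T U · c = U^T v for the coefficients: c = (2/3). The projection is proj_W(v) = U c.
Check: (v - proj_W(v)) · u_1 = 0  (should be 0).
Result: proj_W(v) = (-2, 2, 2).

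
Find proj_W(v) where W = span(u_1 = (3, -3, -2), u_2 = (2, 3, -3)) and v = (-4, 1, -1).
proj_W(v) = (-34/19, 33/19, 23/19)

Set up U = [u_1 | ... | u_2] ∈ R^(3×2). The projector onto W = col(U) is P = U (U^T U)^(-1) U^T.
Compute U^T U =
  [22, 3]
  [3, 22],
and U^T v = (-13, -2).
Solve U^T U · c = U^T v for the coefficients: c = (-56/95, -1/95). The projection is proj_W(v) = U c.
Check: (v - proj_W(v)) · u_1 = 0  (should be 0).
Check: (v - proj_W(v)) · u_2 = 0  (should be 0).
Result: proj_W(v) = (-34/19, 33/19, 23/19).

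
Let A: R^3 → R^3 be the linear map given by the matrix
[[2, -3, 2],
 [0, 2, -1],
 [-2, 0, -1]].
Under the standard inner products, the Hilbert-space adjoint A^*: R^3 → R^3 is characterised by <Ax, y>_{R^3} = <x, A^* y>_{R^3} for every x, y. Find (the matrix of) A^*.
A^* = A^T =
[[2, 0, -2],
 [-3, 2, 0],
 [2, -1, -1]]

For real matrices with standard dot products, the defining identity <Ax, y> = <x, A^* y> gives (Ax)^T y = x^T (A^*) y, i.e. x^T A^T y = x^T (A^*) y. Since this holds for all x, y, we must have A^* = A^T. Therefore
A^* =
[[2, 0, -2],
 [-3, 2, 0],
 [2, -1, -1]].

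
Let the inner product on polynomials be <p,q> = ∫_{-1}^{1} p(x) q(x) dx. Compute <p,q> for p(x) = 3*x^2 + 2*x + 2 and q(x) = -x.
<p,q> = -4/3

Expand the product: p(x)·q(x) = -3*x^3 - 2*x^2 - 2*x.
∫_{-1}^{1} of each monomial x^k gives [2/(k+1) if k even, 0 if k odd]. Integrating term-by-term (or equivalently evaluating the antiderivative F(x) = -3*x^4/4 - 2*x^3/3 - x^2 at the endpoints):
  F(1) − F(−1) = -29/12 − (-13/12) = -4/3.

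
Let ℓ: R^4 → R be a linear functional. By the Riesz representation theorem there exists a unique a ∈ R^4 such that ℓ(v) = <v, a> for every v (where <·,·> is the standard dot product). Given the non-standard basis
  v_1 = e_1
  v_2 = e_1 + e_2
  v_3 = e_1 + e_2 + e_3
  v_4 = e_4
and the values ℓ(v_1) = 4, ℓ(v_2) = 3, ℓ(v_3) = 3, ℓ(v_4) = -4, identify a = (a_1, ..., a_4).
a = (4, -1, 0, -4)

Write a = (a_1, ..., a_4) in the standard basis. For each basis vector v_i, ℓ(v_i) = <v_i, a> is a linear equation in the a_j's. Collect the n equations into a matrix system V a = ℓ, where row i of V is v_i (expressed in the standard basis). Since V is invertible (lower-triangular with 1s on the diagonal, up to permutation), solve by back-substitution:
  V =
[[1, 0, 0, 0],
 [1, 1, 0, 0],
 [1, 1, 1, 0],
 [0, 0, 0, 1]]
  V a = (4, 3, 3, -4)
Solving gives a = (4, -1, 0, -4).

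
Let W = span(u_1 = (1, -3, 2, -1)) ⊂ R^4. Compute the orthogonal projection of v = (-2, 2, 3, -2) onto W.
proj_W(v) = (0, 0, 0, 0)

Set up U = [u_1 | ... | u_1] ∈ R^(4×1). The projector onto W = col(U) is P = U (U^T U)^(-1) U^T.
Compute U^T U =
  [15],
and U^T v = (0).
Solve U^T U · c = U^T v for the coefficients: c = (0). The projection is proj_W(v) = U c.
Check: (v - proj_W(v)) · u_1 = 0  (should be 0).
Result: proj_W(v) = (0, 0, 0, 0).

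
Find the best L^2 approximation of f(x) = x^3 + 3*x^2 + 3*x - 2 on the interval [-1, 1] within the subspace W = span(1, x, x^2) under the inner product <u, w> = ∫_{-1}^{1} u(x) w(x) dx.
g(x) = 3*x^2 + 18*x/5 - 2

The best approximation g ∈ W is the orthogonal projection of f onto W. Writing g = a_0 + a_1 x + a_2 x^2, the coefficients solve the normal equations G · a = b where
  G_{ij} = <φ_i, φ_j> and b_i = <f, φ_i>, with φ_0 = 1, φ_1 = x, φ_2 = x^2.
G =
  [2, 0, 2/3]
  [0, 2/3, 0]
  [2/3, 0, 2/5],
b = (-2, 12/5, -2/15).
Solving gives a_0 = -2, a_1 = 18/5, a_2 = 3, so
  g(x) = 3*x^2 + 18*x/5 - 2.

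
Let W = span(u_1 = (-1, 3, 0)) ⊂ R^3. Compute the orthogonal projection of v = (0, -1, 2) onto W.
proj_W(v) = (3/10, -9/10, 0)

Set up U = [u_1 | ... | u_1] ∈ R^(3×1). The projector onto W = col(U) is P = U (U^T U)^(-1) U^T.
Compute U^T U =
  [10],
and U^T v = (-3).
Solve U^T U · c = U^T v for the coefficients: c = (-3/10). The projection is proj_W(v) = U c.
Check: (v - proj_W(v)) · u_1 = 0  (should be 0).
Result: proj_W(v) = (3/10, -9/10, 0).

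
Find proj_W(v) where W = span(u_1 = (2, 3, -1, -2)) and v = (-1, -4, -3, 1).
proj_W(v) = (-13/9, -13/6, 13/18, 13/9)

Set up U = [u_1 | ... | u_1] ∈ R^(4×1). The projector onto W = col(U) is P = U (U^T U)^(-1) U^T.
Compute U^T U =
  [18],
and U^T v = (-13).
Solve U^T U · c = U^T v for the coefficients: c = (-13/18). The projection is proj_W(v) = U c.
Check: (v - proj_W(v)) · u_1 = 0  (should be 0).
Result: proj_W(v) = (-13/9, -13/6, 13/18, 13/9).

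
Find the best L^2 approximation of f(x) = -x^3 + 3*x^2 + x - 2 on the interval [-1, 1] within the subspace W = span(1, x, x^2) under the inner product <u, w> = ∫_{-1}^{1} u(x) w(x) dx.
g(x) = 3*x^2 + 2*x/5 - 2

The best approximation g ∈ W is the orthogonal projection of f onto W. Writing g = a_0 + a_1 x + a_2 x^2, the coefficients solve the normal equations G · a = b where
  G_{ij} = <φ_i, φ_j> and b_i = <f, φ_i>, with φ_0 = 1, φ_1 = x, φ_2 = x^2.
G =
  [2, 0, 2/3]
  [0, 2/3, 0]
  [2/3, 0, 2/5],
b = (-2, 4/15, -2/15).
Solving gives a_0 = -2, a_1 = 2/5, a_2 = 3, so
  g(x) = 3*x^2 + 2*x/5 - 2.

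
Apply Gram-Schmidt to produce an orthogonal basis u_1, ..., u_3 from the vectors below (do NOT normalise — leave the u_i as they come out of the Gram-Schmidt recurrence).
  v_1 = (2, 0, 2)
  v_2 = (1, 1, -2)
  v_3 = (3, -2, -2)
Orthogonal basis:
  u_1 = (2, 0, 2)
  u_2 = (3/2, 1, -3/2)
  u_3 = (1, -3, -1)

Apply the Gram-Schmidt recurrence
  u_1 = v_1
  u_i = v_i − Σ_{j<i} ((v_i · u_j) / (u_j · u_j)) · u_j.

Step by step this gives:
  u_1 = (2, 0, 2)
  u_2 = (3/2, 1, -3/2)
  u_3 = (1, -3, -1)

Orthogonality check:
  u_2 · u_1 = 0 (should be 0)
  u_3 · u_1 = 0 (should be 0)
  u_3 · u_2 = 0 (should be 0)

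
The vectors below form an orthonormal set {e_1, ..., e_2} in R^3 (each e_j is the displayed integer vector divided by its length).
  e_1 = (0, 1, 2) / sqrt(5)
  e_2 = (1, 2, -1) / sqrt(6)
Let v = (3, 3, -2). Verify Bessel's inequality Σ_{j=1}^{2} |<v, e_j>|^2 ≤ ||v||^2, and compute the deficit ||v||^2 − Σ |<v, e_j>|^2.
Σ |<v, e_j>|^2 = 611/30; ||v||^2 = 22; deficit = 49/30

Write each e_j = u_j / sqrt(<u_j, u_j>) where u_j is the displayed integer vector. Then <v, e_j> = <v, u_j> / sqrt(<u_j, u_j>), so |<v, e_j>|^2 = <v, u_j>^2 / <u_j, u_j>.
Coefficients: <v, e_1> = -1/sqrt(5), <v, e_2> = 11/sqrt(6).
Square and sum: Σ |<v, e_j>|^2 = 611/30.
Compute ||v||^2 = v·v = 22.
Deficit = 22 − 611/30 = 49/30 ≥ 0, confirming Bessel's inequality. (The deficit equals ||v − Σ <v,e_j> e_j||^2, the squared distance from v to span{e_j}.)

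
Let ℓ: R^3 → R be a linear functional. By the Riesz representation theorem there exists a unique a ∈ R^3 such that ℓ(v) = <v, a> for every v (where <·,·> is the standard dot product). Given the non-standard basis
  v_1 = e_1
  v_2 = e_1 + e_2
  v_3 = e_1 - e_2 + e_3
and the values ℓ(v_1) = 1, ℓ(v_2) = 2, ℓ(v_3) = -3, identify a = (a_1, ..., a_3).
a = (1, 1, -3)

Write a = (a_1, ..., a_3) in the standard basis. For each basis vector v_i, ℓ(v_i) = <v_i, a> is a linear equation in the a_j's. Collect the n equations into a matrix system V a = ℓ, where row i of V is v_i (expressed in the standard basis). Since V is invertible (lower-triangular with 1s on the diagonal, up to permutation), solve by back-substitution:
  V =
[[1, 0, 0],
 [1, 1, 0],
 [1, -1, 1]]
  V a = (1, 2, -3)
Solving gives a = (1, 1, -3).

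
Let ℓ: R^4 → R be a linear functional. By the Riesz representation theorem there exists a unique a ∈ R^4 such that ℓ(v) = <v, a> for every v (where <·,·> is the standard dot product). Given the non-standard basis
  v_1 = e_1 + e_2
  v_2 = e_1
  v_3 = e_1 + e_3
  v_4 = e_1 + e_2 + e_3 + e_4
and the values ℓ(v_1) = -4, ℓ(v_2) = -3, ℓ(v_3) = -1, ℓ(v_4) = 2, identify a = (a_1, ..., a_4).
a = (-3, -1, 2, 4)

Write a = (a_1, ..., a_4) in the standard basis. For each basis vector v_i, ℓ(v_i) = <v_i, a> is a linear equation in the a_j's. Collect the n equations into a matrix system V a = ℓ, where row i of V is v_i (expressed in the standard basis). Since V is invertible (lower-triangular with 1s on the diagonal, up to permutation), solve by back-substitution:
  V =
[[1, 1, 0, 0],
 [1, 0, 0, 0],
 [1, 0, 1, 0],
 [1, 1, 1, 1]]
  V a = (-4, -3, -1, 2)
Solving gives a = (-3, -1, 2, 4).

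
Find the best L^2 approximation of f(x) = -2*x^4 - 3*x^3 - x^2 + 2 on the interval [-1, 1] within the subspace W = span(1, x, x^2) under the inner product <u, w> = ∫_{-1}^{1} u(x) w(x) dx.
g(x) = -19*x^2/7 - 9*x/5 + 76/35

The best approximation g ∈ W is the orthogonal projection of f onto W. Writing g = a_0 + a_1 x + a_2 x^2, the coefficients solve the normal equations G · a = b where
  G_{ij} = <φ_i, φ_j> and b_i = <f, φ_i>, with φ_0 = 1, φ_1 = x, φ_2 = x^2.
G =
  [2, 0, 2/3]
  [0, 2/3, 0]
  [2/3, 0, 2/5],
b = (38/15, -6/5, 38/105).
Solving gives a_0 = 76/35, a_1 = -9/5, a_2 = -19/7, so
  g(x) = -19*x^2/7 - 9*x/5 + 76/35.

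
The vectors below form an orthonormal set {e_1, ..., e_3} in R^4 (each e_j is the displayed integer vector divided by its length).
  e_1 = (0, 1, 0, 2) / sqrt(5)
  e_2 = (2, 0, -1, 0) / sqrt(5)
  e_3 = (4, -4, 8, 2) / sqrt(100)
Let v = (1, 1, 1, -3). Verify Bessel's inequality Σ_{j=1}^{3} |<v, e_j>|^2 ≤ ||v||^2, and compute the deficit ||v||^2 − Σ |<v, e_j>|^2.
Σ |<v, e_j>|^2 = 131/25; ||v||^2 = 12; deficit = 169/25

Write each e_j = u_j / sqrt(<u_j, u_j>) where u_j is the displayed integer vector. Then <v, e_j> = <v, u_j> / sqrt(<u_j, u_j>), so |<v, e_j>|^2 = <v, u_j>^2 / <u_j, u_j>.
Coefficients: <v, e_1> = -5/sqrt(5), <v, e_2> = 1/sqrt(5), <v, e_3> = 2/sqrt(100).
Square and sum: Σ |<v, e_j>|^2 = 131/25.
Compute ||v||^2 = v·v = 12.
Deficit = 12 − 131/25 = 169/25 ≥ 0, confirming Bessel's inequality. (The deficit equals ||v − Σ <v,e_j> e_j||^2, the squared distance from v to span{e_j}.)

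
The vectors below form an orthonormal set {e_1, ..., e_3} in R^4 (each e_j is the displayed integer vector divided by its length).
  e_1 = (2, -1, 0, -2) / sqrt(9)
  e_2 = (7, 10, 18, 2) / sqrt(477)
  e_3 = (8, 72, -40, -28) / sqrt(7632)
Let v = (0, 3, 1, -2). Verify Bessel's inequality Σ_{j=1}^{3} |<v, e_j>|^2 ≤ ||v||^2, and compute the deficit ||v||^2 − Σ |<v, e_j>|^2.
Σ |<v, e_j>|^2 = 101/9; ||v||^2 = 14; deficit = 25/9

Write each e_j = u_j / sqrt(<u_j, u_j>) where u_j is the displayed integer vector. Then <v, e_j> = <v, u_j> / sqrt(<u_j, u_j>), so |<v, e_j>|^2 = <v, u_j>^2 / <u_j, u_j>.
Coefficients: <v, e_1> = 1/sqrt(9), <v, e_2> = 44/sqrt(477), <v, e_3> = 232/sqrt(7632).
Square and sum: Σ |<v, e_j>|^2 = 101/9.
Compute ||v||^2 = v·v = 14.
Deficit = 14 − 101/9 = 25/9 ≥ 0, confirming Bessel's inequality. (The deficit equals ||v − Σ <v,e_j> e_j||^2, the squared distance from v to span{e_j}.)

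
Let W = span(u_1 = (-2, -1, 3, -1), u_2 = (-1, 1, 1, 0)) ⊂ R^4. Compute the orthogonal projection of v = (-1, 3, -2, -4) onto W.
proj_W(v) = (-8/29, 59/29, -9/29, 17/29)

Set up U = [u_1 | ... | u_2] ∈ R^(4×2). The projector onto W = col(U) is P = U (U^T U)^(-1) U^T.
Compute U^T U =
  [15, 4]
  [4, 3],
and U^T v = (-3, 2).
Solve U^T U · c = U^T v for the coefficients: c = (-17/29, 42/29). The projection is proj_W(v) = U c.
Check: (v - proj_W(v)) · u_1 = 0  (should be 0).
Check: (v - proj_W(v)) · u_2 = 0  (should be 0).
Result: proj_W(v) = (-8/29, 59/29, -9/29, 17/29).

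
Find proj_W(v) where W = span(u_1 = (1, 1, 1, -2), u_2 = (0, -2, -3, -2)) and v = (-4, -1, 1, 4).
proj_W(v) = (-213/118, -63/118, 6/59, 288/59)

Set up U = [u_1 | ... | u_2] ∈ R^(4×2). The projector onto W = col(U) is P = U (U^T U)^(-1) U^T.
Compute U^T U =
  [7, -1]
  [-1, 17],
and U^T v = (-12, -9).
Solve U^T U · c = U^T v for the coefficients: c = (-213/118, -75/118). The projection is proj_W(v) = U c.
Check: (v - proj_W(v)) · u_1 = 0  (should be 0).
Check: (v - proj_W(v)) · u_2 = 0  (should be 0).
Result: proj_W(v) = (-213/118, -63/118, 6/59, 288/59).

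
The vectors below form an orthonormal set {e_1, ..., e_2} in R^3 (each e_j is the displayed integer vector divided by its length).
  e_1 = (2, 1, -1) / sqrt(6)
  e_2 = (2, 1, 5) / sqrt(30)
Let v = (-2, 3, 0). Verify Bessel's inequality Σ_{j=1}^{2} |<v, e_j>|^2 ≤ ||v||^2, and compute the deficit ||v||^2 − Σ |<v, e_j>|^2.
Σ |<v, e_j>|^2 = 1/5; ||v||^2 = 13; deficit = 64/5

Write each e_j = u_j / sqrt(<u_j, u_j>) where u_j is the displayed integer vector. Then <v, e_j> = <v, u_j> / sqrt(<u_j, u_j>), so |<v, e_j>|^2 = <v, u_j>^2 / <u_j, u_j>.
Coefficients: <v, e_1> = -1/sqrt(6), <v, e_2> = -1/sqrt(30).
Square and sum: Σ |<v, e_j>|^2 = 1/5.
Compute ||v||^2 = v·v = 13.
Deficit = 13 − 1/5 = 64/5 ≥ 0, confirming Bessel's inequality. (The deficit equals ||v − Σ <v,e_j> e_j||^2, the squared distance from v to span{e_j}.)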